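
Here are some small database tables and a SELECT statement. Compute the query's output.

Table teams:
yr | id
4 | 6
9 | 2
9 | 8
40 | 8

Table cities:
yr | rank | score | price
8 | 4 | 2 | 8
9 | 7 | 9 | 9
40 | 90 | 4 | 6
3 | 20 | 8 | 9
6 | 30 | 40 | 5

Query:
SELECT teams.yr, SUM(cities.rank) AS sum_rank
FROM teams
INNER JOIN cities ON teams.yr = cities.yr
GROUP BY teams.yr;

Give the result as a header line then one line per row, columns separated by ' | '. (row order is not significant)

== RESULT ==
teams.yr | sum_rank
9 | 14
40 | 90

Derivation:
After JOIN cities (3 rows):
teams.yr | teams.id | cities.yr | cities.rank | cities.score | cities.price
9 | 2 | 9 | 7 | 9 | 9
9 | 8 | 9 | 7 | 9 | 9
40 | 8 | 40 | 90 | 4 | 6
After GROUP BY (2 rows):
teams.yr | sum_rank
9 | 14
40 | 90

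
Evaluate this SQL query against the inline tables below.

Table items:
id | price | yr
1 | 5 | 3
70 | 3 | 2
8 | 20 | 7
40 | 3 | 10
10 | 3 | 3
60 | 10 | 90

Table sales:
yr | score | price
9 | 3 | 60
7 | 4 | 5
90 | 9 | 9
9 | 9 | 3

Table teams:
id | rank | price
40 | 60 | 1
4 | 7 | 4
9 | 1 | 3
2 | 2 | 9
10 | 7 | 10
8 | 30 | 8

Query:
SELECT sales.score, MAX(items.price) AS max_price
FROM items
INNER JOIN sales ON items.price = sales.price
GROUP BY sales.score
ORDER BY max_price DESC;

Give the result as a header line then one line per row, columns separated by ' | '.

== RESULT ==
sales.score | max_price
4 | 5
9 | 3

Derivation:
After JOIN sales (4 rows):
items.id | items.price | items.yr | sales.yr | sales.score | sales.price
1 | 5 | 3 | 7 | 4 | 5
70 | 3 | 2 | 9 | 9 | 3
40 | 3 | 10 | 9 | 9 | 3
10 | 3 | 3 | 9 | 9 | 3
After GROUP BY (2 rows):
sales.score | max_price
4 | 5
9 | 3
After ORDER BY (2 rows):
sales.score | max_price
4 | 5
9 | 3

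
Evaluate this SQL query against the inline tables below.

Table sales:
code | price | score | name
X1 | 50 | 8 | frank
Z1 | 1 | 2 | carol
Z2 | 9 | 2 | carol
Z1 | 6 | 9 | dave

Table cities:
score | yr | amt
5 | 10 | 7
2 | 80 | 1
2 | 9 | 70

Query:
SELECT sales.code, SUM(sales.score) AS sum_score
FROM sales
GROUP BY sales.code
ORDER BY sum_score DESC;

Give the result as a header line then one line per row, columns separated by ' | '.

== RESULT ==
sales.code | sum_score
Z1 | 11
X1 | 8
Z2 | 2

Derivation:
After GROUP BY (3 rows):
sales.code | sum_score
X1 | 8
Z1 | 11
Z2 | 2
After ORDER BY (3 rows):
sales.code | sum_score
Z1 | 11
X1 | 8
Z2 | 2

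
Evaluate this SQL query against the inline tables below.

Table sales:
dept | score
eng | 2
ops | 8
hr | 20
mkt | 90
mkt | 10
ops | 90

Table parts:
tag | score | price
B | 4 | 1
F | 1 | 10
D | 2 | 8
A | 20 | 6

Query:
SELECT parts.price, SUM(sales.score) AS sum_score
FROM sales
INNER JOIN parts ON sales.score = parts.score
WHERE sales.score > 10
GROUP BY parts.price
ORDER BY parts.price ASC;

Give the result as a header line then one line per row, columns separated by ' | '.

After JOIN parts (2 rows):
sales.dept | sales.score | parts.tag | parts.score | parts.price
eng | 2 | D | 2 | 8
hr | 20 | A | 20 | 6
After WHERE (1 rows):
sales.dept | sales.score | parts.tag | parts.score | parts.price
hr | 20 | A | 20 | 6
After GROUP BY (1 rows):
parts.price | sum_score
6 | 20
After ORDER BY (1 rows):
parts.price | sum_score
6 | 20

== RESULT ==
parts.price | sum_score
6 | 20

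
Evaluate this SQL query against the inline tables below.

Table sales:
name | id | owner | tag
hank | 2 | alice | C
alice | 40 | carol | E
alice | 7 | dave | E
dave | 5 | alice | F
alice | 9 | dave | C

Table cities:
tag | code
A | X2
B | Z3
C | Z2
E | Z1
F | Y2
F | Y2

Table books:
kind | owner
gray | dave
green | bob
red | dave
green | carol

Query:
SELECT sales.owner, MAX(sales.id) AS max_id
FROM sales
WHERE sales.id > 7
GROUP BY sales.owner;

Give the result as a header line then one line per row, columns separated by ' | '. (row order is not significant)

After WHERE (2 rows):
sales.name | sales.id | sales.owner | sales.tag
alice | 40 | carol | E
alice | 9 | dave | C
After GROUP BY (2 rows):
sales.owner | max_id
carol | 40
dave | 9

== RESULT ==
sales.owner | max_id
carol | 40
dave | 9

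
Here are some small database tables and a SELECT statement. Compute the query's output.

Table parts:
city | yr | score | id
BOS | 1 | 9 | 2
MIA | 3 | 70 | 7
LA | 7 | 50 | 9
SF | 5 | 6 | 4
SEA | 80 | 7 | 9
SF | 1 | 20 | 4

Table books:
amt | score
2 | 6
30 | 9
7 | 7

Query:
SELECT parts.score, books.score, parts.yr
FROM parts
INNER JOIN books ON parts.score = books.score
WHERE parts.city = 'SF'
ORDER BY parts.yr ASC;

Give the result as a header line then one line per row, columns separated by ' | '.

After JOIN books (3 rows):
parts.city | parts.yr | parts.score | parts.id | books.amt | books.score
BOS | 1 | 9 | 2 | 30 | 9
SF | 5 | 6 | 4 | 2 | 6
SEA | 80 | 7 | 9 | 7 | 7
After WHERE (1 rows):
parts.city | parts.yr | parts.score | parts.id | books.amt | books.score
SF | 5 | 6 | 4 | 2 | 6
After SELECT (1 rows):
parts.score | books.score | parts.yr
6 | 6 | 5
After ORDER BY (1 rows):
parts.score | books.score | parts.yr
6 | 6 | 5

== RESULT ==
parts.score | books.score | parts.yr
6 | 6 | 5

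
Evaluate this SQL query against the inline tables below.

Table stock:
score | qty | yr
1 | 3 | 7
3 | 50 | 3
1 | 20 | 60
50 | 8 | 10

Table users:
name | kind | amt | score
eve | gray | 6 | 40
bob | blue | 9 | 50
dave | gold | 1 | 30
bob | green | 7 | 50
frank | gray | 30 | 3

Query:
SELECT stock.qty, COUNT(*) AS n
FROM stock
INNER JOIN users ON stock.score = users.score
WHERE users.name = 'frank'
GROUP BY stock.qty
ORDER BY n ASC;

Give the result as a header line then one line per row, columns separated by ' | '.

After JOIN users (3 rows):
stock.score | stock.qty | stock.yr | users.name | users.kind | users.amt | users.score
3 | 50 | 3 | frank | gray | 30 | 3
50 | 8 | 10 | bob | blue | 9 | 50
50 | 8 | 10 | bob | green | 7 | 50
After WHERE (1 rows):
stock.score | stock.qty | stock.yr | users.name | users.kind | users.amt | users.score
3 | 50 | 3 | frank | gray | 30 | 3
After GROUP BY (1 rows):
stock.qty | n
50 | 1
After ORDER BY (1 rows):
stock.qty | n
50 | 1

== RESULT ==
stock.qty | n
50 | 1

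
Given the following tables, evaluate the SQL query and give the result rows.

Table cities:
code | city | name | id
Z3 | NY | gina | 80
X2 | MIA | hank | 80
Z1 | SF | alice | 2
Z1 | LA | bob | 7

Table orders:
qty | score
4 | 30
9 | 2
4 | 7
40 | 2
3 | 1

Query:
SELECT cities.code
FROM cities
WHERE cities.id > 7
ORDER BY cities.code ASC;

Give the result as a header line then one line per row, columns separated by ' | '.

== RESULT ==
cities.code
X2
Z3

Derivation:
After WHERE (2 rows):
cities.code | cities.city | cities.name | cities.id
Z3 | NY | gina | 80
X2 | MIA | hank | 80
After SELECT (2 rows):
cities.code
Z3
X2
After ORDER BY (2 rows):
cities.code
X2
Z3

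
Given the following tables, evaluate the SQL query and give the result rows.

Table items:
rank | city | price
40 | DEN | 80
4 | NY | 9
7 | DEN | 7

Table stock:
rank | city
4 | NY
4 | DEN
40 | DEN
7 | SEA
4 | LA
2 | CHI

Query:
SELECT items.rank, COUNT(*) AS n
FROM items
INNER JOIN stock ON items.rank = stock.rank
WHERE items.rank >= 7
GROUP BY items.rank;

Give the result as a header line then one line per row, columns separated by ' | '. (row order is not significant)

== RESULT ==
items.rank | n
40 | 1
7 | 1

Derivation:
After JOIN stock (5 rows):
items.rank | items.city | items.price | stock.rank | stock.city
40 | DEN | 80 | 40 | DEN
4 | NY | 9 | 4 | NY
4 | NY | 9 | 4 | DEN
4 | NY | 9 | 4 | LA
7 | DEN | 7 | 7 | SEA
After WHERE (2 rows):
items.rank | items.city | items.price | stock.rank | stock.city
40 | DEN | 80 | 40 | DEN
7 | DEN | 7 | 7 | SEA
After GROUP BY (2 rows):
items.rank | n
40 | 1
7 | 1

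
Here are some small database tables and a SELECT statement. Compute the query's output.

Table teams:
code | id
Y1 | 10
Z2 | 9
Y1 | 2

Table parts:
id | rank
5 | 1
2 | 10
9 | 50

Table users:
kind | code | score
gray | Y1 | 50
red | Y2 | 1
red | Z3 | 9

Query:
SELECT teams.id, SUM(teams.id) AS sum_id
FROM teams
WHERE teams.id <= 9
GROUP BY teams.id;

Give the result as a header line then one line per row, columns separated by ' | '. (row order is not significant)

== RESULT ==
teams.id | sum_id
9 | 9
2 | 2

Derivation:
After WHERE (2 rows):
teams.code | teams.id
Z2 | 9
Y1 | 2
After GROUP BY (2 rows):
teams.id | sum_id
9 | 9
2 | 2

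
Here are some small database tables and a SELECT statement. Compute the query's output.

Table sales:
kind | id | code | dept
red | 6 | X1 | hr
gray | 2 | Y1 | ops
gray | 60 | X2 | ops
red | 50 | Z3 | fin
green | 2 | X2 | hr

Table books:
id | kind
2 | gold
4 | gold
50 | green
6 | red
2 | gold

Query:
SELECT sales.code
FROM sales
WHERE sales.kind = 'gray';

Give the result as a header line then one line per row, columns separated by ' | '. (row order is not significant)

After WHERE (2 rows):
sales.kind | sales.id | sales.code | sales.dept
gray | 2 | Y1 | ops
gray | 60 | X2 | ops
After SELECT (2 rows):
sales.code
Y1
X2

== RESULT ==
sales.code
Y1
X2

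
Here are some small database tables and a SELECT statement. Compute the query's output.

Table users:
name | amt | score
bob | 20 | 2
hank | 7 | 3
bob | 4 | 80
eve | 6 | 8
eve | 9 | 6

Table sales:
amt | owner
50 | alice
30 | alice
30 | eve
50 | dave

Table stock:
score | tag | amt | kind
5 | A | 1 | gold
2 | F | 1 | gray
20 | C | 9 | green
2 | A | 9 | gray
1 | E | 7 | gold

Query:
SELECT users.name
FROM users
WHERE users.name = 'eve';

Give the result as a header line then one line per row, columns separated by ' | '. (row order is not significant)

== RESULT ==
users.name
eve
eve

Derivation:
After WHERE (2 rows):
users.name | users.amt | users.score
eve | 6 | 8
eve | 9 | 6
After SELECT (2 rows):
users.name
eve
eve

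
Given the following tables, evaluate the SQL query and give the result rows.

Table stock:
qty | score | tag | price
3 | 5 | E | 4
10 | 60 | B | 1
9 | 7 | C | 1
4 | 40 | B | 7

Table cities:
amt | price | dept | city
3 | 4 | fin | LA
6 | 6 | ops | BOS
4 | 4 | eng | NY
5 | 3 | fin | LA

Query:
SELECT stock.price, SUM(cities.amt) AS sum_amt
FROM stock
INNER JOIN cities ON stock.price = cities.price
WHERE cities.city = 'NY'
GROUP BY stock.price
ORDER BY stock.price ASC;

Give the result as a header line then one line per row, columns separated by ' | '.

After JOIN cities (2 rows):
stock.qty | stock.score | stock.tag | stock.price | cities.amt | cities.price | cities.dept | cities.city
3 | 5 | E | 4 | 3 | 4 | fin | LA
3 | 5 | E | 4 | 4 | 4 | eng | NY
After WHERE (1 rows):
stock.qty | stock.score | stock.tag | stock.price | cities.amt | cities.price | cities.dept | cities.city
3 | 5 | E | 4 | 4 | 4 | eng | NY
After GROUP BY (1 rows):
stock.price | sum_amt
4 | 4
After ORDER BY (1 rows):
stock.price | sum_amt
4 | 4

== RESULT ==
stock.price | sum_amt
4 | 4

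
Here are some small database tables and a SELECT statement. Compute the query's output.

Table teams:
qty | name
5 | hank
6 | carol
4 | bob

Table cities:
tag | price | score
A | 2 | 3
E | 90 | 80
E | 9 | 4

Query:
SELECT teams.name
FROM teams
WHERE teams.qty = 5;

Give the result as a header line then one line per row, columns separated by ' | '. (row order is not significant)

== RESULT ==
teams.name
hank

Derivation:
After WHERE (1 rows):
teams.qty | teams.name
5 | hank
After SELECT (1 rows):
teams.name
hank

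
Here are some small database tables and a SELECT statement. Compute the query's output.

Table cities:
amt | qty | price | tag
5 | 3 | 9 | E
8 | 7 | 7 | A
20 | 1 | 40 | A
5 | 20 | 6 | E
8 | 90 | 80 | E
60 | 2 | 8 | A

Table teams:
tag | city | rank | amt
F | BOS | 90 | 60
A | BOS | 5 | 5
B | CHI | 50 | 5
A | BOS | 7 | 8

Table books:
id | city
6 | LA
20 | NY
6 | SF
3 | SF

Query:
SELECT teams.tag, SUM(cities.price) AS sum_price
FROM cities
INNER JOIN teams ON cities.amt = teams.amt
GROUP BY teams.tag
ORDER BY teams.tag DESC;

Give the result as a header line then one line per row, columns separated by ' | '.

After JOIN teams (7 rows):
cities.amt | cities.qty | cities.price | cities.tag | teams.tag | teams.city | teams.rank | teams.amt
5 | 3 | 9 | E | A | BOS | 5 | 5
5 | 3 | 9 | E | B | CHI | 50 | 5
8 | 7 | 7 | A | A | BOS | 7 | 8
5 | 20 | 6 | E | A | BOS | 5 | 5
5 | 20 | 6 | E | B | CHI | 50 | 5
8 | 90 | 80 | E | A | BOS | 7 | 8
60 | 2 | 8 | A | F | BOS | 90 | 60
After GROUP BY (3 rows):
teams.tag | sum_price
A | 102
B | 15
F | 8
After ORDER BY (3 rows):
teams.tag | sum_price
F | 8
B | 15
A | 102

== RESULT ==
teams.tag | sum_price
F | 8
B | 15
A | 102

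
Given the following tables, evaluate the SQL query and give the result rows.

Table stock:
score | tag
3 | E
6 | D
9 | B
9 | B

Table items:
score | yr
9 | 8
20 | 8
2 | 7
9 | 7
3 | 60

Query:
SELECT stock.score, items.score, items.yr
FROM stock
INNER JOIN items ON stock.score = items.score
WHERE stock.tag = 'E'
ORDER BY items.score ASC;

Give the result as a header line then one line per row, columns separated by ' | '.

== RESULT ==
stock.score | items.score | items.yr
3 | 3 | 60

Derivation:
After JOIN items (5 rows):
stock.score | stock.tag | items.score | items.yr
3 | E | 3 | 60
9 | B | 9 | 8
9 | B | 9 | 7
9 | B | 9 | 8
9 | B | 9 | 7
After WHERE (1 rows):
stock.score | stock.tag | items.score | items.yr
3 | E | 3 | 60
After SELECT (1 rows):
stock.score | items.score | items.yr
3 | 3 | 60
After ORDER BY (1 rows):
stock.score | items.score | items.yr
3 | 3 | 60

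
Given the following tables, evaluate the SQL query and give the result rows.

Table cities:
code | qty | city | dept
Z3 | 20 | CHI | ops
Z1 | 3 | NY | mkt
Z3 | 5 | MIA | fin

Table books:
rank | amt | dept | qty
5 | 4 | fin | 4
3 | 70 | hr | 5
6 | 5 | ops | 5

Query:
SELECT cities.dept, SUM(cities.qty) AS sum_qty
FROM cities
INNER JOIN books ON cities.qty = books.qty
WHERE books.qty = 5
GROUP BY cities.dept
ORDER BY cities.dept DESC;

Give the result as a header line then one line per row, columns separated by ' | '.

After JOIN books (2 rows):
cities.code | cities.qty | cities.city | cities.dept | books.rank | books.amt | books.dept | books.qty
Z3 | 5 | MIA | fin | 3 | 70 | hr | 5
Z3 | 5 | MIA | fin | 6 | 5 | ops | 5
After WHERE (2 rows):
cities.code | cities.qty | cities.city | cities.dept | books.rank | books.amt | books.dept | books.qty
Z3 | 5 | MIA | fin | 3 | 70 | hr | 5
Z3 | 5 | MIA | fin | 6 | 5 | ops | 5
After GROUP BY (1 rows):
cities.dept | sum_qty
fin | 10
After ORDER BY (1 rows):
cities.dept | sum_qty
fin | 10

== RESULT ==
cities.dept | sum_qty
fin | 10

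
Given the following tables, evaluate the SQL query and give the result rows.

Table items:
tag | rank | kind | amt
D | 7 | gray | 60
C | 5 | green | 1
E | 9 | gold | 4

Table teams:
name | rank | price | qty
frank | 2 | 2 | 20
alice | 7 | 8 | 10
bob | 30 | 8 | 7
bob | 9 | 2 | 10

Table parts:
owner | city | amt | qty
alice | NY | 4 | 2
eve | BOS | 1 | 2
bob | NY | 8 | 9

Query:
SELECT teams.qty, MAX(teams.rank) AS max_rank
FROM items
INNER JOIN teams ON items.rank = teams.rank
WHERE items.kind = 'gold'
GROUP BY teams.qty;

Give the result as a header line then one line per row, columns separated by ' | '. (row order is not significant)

== RESULT ==
teams.qty | max_rank
10 | 9

Derivation:
After JOIN teams (2 rows):
items.tag | items.rank | items.kind | items.amt | teams.name | teams.rank | teams.price | teams.qty
D | 7 | gray | 60 | alice | 7 | 8 | 10
E | 9 | gold | 4 | bob | 9 | 2 | 10
After WHERE (1 rows):
items.tag | items.rank | items.kind | items.amt | teams.name | teams.rank | teams.price | teams.qty
E | 9 | gold | 4 | bob | 9 | 2 | 10
After GROUP BY (1 rows):
teams.qty | max_rank
10 | 9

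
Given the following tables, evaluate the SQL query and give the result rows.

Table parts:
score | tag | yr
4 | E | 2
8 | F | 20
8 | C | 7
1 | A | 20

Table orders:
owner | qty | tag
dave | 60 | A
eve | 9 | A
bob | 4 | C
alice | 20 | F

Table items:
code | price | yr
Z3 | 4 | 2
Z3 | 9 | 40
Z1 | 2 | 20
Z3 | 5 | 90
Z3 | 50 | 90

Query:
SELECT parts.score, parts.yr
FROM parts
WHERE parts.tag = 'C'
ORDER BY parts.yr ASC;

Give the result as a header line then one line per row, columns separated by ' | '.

After WHERE (1 rows):
parts.score | parts.tag | parts.yr
8 | C | 7
After SELECT (1 rows):
parts.score | parts.yr
8 | 7
After ORDER BY (1 rows):
parts.score | parts.yr
8 | 7

== RESULT ==
parts.score | parts.yr
8 | 7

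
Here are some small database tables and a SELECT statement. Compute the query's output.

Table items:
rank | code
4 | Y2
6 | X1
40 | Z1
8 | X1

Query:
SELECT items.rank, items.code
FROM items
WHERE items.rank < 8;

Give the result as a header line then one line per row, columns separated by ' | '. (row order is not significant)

== RESULT ==
items.rank | items.code
4 | Y2
6 | X1

Derivation:
After WHERE (2 rows):
items.rank | items.code
4 | Y2
6 | X1
After SELECT (2 rows):
items.rank | items.code
4 | Y2
6 | X1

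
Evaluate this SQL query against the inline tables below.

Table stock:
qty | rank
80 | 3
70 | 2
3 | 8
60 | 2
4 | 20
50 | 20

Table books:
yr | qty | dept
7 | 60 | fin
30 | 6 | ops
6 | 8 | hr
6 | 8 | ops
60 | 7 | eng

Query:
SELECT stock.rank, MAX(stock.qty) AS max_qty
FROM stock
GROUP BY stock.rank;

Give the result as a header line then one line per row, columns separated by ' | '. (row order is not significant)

== RESULT ==
stock.rank | max_qty
3 | 80
2 | 70
8 | 3
20 | 50

Derivation:
After GROUP BY (4 rows):
stock.rank | max_qty
3 | 80
2 | 70
8 | 3
20 | 50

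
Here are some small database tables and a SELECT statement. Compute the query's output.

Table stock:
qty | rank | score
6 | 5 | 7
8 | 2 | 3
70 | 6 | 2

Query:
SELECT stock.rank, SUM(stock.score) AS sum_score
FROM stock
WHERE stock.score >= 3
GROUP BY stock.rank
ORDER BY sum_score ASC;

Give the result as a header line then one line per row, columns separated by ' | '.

After WHERE (2 rows):
stock.qty | stock.rank | stock.score
6 | 5 | 7
8 | 2 | 3
After GROUP BY (2 rows):
stock.rank | sum_score
5 | 7
2 | 3
After ORDER BY (2 rows):
stock.rank | sum_score
2 | 3
5 | 7

== RESULT ==
stock.rank | sum_score
2 | 3
5 | 7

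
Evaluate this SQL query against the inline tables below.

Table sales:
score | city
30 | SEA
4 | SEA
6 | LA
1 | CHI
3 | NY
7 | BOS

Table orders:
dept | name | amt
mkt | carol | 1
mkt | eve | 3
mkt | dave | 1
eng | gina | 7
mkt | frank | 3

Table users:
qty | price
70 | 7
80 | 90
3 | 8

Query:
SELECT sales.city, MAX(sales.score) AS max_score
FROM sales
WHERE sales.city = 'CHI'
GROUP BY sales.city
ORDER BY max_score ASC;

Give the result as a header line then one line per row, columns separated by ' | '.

After WHERE (1 rows):
sales.score | sales.city
1 | CHI
After GROUP BY (1 rows):
sales.city | max_score
CHI | 1
After ORDER BY (1 rows):
sales.city | max_score
CHI | 1

== RESULT ==
sales.city | max_score
CHI | 1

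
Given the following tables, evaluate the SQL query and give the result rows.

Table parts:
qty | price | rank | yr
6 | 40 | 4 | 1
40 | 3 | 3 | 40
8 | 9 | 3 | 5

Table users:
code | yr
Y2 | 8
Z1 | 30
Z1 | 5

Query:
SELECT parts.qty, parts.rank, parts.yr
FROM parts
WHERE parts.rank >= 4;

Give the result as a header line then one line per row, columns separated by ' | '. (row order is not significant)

== RESULT ==
parts.qty | parts.rank | parts.yr
6 | 4 | 1

Derivation:
After WHERE (1 rows):
parts.qty | parts.price | parts.rank | parts.yr
6 | 40 | 4 | 1
After SELECT (1 rows):
parts.qty | parts.rank | parts.yr
6 | 4 | 1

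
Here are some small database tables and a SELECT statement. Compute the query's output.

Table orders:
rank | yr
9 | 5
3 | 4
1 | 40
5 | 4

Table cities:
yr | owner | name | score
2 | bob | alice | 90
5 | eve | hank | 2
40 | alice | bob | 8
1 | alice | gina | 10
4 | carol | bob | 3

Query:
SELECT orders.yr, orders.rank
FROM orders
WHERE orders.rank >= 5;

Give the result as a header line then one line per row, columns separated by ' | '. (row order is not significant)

After WHERE (2 rows):
orders.rank | orders.yr
9 | 5
5 | 4
After SELECT (2 rows):
orders.yr | orders.rank
5 | 9
4 | 5

== RESULT ==
orders.yr | orders.rank
5 | 9
4 | 5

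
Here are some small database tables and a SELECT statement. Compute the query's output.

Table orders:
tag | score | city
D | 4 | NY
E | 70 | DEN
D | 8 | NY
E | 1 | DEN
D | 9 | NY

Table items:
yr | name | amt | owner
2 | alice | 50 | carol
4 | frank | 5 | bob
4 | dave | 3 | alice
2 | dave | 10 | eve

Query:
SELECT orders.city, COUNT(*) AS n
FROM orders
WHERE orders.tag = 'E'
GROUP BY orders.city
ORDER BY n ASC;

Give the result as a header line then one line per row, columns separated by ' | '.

After WHERE (2 rows):
orders.tag | orders.score | orders.city
E | 70 | DEN
E | 1 | DEN
After GROUP BY (1 rows):
orders.city | n
DEN | 2
After ORDER BY (1 rows):
orders.city | n
DEN | 2

== RESULT ==
orders.city | n
DEN | 2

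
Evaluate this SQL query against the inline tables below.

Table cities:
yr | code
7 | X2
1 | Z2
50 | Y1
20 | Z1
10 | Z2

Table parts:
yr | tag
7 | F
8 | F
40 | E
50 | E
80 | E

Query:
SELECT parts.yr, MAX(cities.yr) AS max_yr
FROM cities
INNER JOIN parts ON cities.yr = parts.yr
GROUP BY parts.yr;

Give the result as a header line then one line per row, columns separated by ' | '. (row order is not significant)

== RESULT ==
parts.yr | max_yr
7 | 7
50 | 50

Derivation:
After JOIN parts (2 rows):
cities.yr | cities.code | parts.yr | parts.tag
7 | X2 | 7 | F
50 | Y1 | 50 | E
After GROUP BY (2 rows):
parts.yr | max_yr
7 | 7
50 | 50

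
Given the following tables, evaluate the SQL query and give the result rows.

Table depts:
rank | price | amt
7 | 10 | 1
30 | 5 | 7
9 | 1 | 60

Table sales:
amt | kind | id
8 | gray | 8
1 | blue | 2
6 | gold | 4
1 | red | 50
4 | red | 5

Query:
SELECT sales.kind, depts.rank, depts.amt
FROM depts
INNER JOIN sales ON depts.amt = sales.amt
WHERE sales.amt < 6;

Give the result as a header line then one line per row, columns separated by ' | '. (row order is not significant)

After JOIN sales (2 rows):
depts.rank | depts.price | depts.amt | sales.amt | sales.kind | sales.id
7 | 10 | 1 | 1 | blue | 2
7 | 10 | 1 | 1 | red | 50
After WHERE (2 rows):
depts.rank | depts.price | depts.amt | sales.amt | sales.kind | sales.id
7 | 10 | 1 | 1 | blue | 2
7 | 10 | 1 | 1 | red | 50
After SELECT (2 rows):
sales.kind | depts.rank | depts.amt
blue | 7 | 1
red | 7 | 1

== RESULT ==
sales.kind | depts.rank | depts.amt
blue | 7 | 1
red | 7 | 1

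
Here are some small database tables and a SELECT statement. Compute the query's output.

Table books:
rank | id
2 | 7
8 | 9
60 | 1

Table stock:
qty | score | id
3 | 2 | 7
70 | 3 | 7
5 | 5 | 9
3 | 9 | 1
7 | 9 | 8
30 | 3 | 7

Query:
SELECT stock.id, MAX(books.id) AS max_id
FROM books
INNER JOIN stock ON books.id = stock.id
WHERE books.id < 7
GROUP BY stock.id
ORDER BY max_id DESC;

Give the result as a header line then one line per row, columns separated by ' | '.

== RESULT ==
stock.id | max_id
1 | 1

Derivation:
After JOIN stock (5 rows):
books.rank | books.id | stock.qty | stock.score | stock.id
2 | 7 | 3 | 2 | 7
2 | 7 | 70 | 3 | 7
2 | 7 | 30 | 3 | 7
8 | 9 | 5 | 5 | 9
60 | 1 | 3 | 9 | 1
After WHERE (1 rows):
books.rank | books.id | stock.qty | stock.score | stock.id
60 | 1 | 3 | 9 | 1
After GROUP BY (1 rows):
stock.id | max_id
1 | 1
After ORDER BY (1 rows):
stock.id | max_id
1 | 1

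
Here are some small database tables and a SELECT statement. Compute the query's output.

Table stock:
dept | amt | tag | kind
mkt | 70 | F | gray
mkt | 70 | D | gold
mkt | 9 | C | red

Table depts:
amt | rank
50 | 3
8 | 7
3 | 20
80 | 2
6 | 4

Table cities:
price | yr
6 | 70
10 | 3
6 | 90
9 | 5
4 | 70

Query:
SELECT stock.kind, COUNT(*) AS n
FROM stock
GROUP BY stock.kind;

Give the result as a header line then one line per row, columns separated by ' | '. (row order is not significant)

== RESULT ==
stock.kind | n
gray | 1
gold | 1
red | 1

Derivation:
After GROUP BY (3 rows):
stock.kind | n
gray | 1
gold | 1
red | 1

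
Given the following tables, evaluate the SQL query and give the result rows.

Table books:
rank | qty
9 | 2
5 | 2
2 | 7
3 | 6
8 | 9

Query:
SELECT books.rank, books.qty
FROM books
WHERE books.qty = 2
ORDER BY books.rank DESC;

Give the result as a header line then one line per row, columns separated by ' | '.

== RESULT ==
books.rank | books.qty
9 | 2
5 | 2

Derivation:
After WHERE (2 rows):
books.rank | books.qty
9 | 2
5 | 2
After SELECT (2 rows):
books.rank | books.qty
9 | 2
5 | 2
After ORDER BY (2 rows):
books.rank | books.qty
9 | 2
5 | 2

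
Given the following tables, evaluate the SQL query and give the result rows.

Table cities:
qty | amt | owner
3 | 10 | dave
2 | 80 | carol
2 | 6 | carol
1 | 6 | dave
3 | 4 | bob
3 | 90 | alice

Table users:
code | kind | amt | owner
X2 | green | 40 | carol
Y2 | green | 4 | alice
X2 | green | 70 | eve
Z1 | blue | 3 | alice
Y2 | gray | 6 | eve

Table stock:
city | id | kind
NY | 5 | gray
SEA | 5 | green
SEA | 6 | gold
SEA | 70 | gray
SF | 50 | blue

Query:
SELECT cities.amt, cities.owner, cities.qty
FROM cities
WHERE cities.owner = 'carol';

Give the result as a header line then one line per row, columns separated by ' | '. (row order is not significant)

== RESULT ==
cities.amt | cities.owner | cities.qty
80 | carol | 2
6 | carol | 2

Derivation:
After WHERE (2 rows):
cities.qty | cities.amt | cities.owner
2 | 80 | carol
2 | 6 | carol
After SELECT (2 rows):
cities.amt | cities.owner | cities.qty
80 | carol | 2
6 | carol | 2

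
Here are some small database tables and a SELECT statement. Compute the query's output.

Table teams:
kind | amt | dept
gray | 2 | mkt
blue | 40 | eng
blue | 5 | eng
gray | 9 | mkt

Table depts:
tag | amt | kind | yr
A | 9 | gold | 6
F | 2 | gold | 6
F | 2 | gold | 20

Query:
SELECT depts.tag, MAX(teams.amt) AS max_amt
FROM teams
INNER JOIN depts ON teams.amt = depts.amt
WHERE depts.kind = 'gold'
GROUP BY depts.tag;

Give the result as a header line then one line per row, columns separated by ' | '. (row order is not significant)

== RESULT ==
depts.tag | max_amt
F | 2
A | 9

Derivation:
After JOIN depts (3 rows):
teams.kind | teams.amt | teams.dept | depts.tag | depts.amt | depts.kind | depts.yr
gray | 2 | mkt | F | 2 | gold | 6
gray | 2 | mkt | F | 2 | gold | 20
gray | 9 | mkt | A | 9 | gold | 6
After WHERE (3 rows):
teams.kind | teams.amt | teams.dept | depts.tag | depts.amt | depts.kind | depts.yr
gray | 2 | mkt | F | 2 | gold | 6
gray | 2 | mkt | F | 2 | gold | 20
gray | 9 | mkt | A | 9 | gold | 6
After GROUP BY (2 rows):
depts.tag | max_amt
F | 2
A | 9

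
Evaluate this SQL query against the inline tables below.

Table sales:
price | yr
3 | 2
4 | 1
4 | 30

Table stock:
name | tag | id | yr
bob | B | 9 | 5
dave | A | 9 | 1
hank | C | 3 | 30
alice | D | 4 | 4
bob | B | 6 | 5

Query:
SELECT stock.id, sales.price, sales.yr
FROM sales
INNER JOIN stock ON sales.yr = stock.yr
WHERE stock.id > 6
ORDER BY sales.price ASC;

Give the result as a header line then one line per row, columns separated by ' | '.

== RESULT ==
stock.id | sales.price | sales.yr
9 | 4 | 1

Derivation:
After JOIN stock (2 rows):
sales.price | sales.yr | stock.name | stock.tag | stock.id | stock.yr
4 | 1 | dave | A | 9 | 1
4 | 30 | hank | C | 3 | 30
After WHERE (1 rows):
sales.price | sales.yr | stock.name | stock.tag | stock.id | stock.yr
4 | 1 | dave | A | 9 | 1
After SELECT (1 rows):
stock.id | sales.price | sales.yr
9 | 4 | 1
After ORDER BY (1 rows):
stock.id | sales.price | sales.yr
9 | 4 | 1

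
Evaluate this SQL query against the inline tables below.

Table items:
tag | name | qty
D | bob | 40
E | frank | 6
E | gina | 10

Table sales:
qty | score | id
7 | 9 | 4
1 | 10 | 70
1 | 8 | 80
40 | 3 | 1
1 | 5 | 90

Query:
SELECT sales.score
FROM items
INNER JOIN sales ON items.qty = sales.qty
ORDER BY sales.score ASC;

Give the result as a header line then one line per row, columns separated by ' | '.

After JOIN sales (1 rows):
items.tag | items.name | items.qty | sales.qty | sales.score | sales.id
D | bob | 40 | 40 | 3 | 1
After SELECT (1 rows):
sales.score
3
After ORDER BY (1 rows):
sales.score
3

== RESULT ==
sales.score
3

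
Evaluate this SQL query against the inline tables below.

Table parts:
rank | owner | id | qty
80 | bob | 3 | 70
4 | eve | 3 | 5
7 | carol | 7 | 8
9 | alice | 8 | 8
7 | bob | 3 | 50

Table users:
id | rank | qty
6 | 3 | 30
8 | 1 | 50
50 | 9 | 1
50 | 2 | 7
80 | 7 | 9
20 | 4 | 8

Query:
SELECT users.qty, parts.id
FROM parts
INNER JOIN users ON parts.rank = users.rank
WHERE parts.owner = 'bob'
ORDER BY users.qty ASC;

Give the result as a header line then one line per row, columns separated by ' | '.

After JOIN users (4 rows):
parts.rank | parts.owner | parts.id | parts.qty | users.id | users.rank | users.qty
4 | eve | 3 | 5 | 20 | 4 | 8
7 | carol | 7 | 8 | 80 | 7 | 9
9 | alice | 8 | 8 | 50 | 9 | 1
7 | bob | 3 | 50 | 80 | 7 | 9
After WHERE (1 rows):
parts.rank | parts.owner | parts.id | parts.qty | users.id | users.rank | users.qty
7 | bob | 3 | 50 | 80 | 7 | 9
After SELECT (1 rows):
users.qty | parts.id
9 | 3
After ORDER BY (1 rows):
users.qty | parts.id
9 | 3

== RESULT ==
users.qty | parts.id
9 | 3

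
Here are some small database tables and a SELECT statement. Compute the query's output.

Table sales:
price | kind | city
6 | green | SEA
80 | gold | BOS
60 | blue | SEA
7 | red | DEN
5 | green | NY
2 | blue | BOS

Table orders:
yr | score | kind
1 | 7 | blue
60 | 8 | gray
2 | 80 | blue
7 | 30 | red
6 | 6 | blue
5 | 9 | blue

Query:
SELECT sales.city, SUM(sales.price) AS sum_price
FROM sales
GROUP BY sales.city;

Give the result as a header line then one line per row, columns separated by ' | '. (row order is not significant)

== RESULT ==
sales.city | sum_price
SEA | 66
BOS | 82
DEN | 7
NY | 5

Derivation:
After GROUP BY (4 rows):
sales.city | sum_price
SEA | 66
BOS | 82
DEN | 7
NY | 5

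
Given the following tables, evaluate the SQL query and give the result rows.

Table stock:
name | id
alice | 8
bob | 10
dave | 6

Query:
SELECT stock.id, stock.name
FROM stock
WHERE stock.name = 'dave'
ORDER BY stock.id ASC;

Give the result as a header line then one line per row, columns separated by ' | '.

== RESULT ==
stock.id | stock.name
6 | dave

Derivation:
After WHERE (1 rows):
stock.name | stock.id
dave | 6
After SELECT (1 rows):
stock.id | stock.name
6 | dave
After ORDER BY (1 rows):
stock.id | stock.name
6 | dave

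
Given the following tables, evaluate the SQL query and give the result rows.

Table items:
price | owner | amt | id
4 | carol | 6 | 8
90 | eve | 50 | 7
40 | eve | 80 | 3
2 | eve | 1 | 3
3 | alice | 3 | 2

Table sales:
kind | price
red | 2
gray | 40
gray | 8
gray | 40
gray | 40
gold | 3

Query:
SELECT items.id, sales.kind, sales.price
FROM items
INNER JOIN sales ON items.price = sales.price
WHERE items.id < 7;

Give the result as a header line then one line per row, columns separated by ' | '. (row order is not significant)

== RESULT ==
items.id | sales.kind | sales.price
3 | gray | 40
3 | gray | 40
3 | gray | 40
3 | red | 2
2 | gold | 3

Derivation:
After JOIN sales (5 rows):
items.price | items.owner | items.amt | items.id | sales.kind | sales.price
40 | eve | 80 | 3 | gray | 40
40 | eve | 80 | 3 | gray | 40
40 | eve | 80 | 3 | gray | 40
2 | eve | 1 | 3 | red | 2
3 | alice | 3 | 2 | gold | 3
After WHERE (5 rows):
items.price | items.owner | items.amt | items.id | sales.kind | sales.price
40 | eve | 80 | 3 | gray | 40
40 | eve | 80 | 3 | gray | 40
40 | eve | 80 | 3 | gray | 40
2 | eve | 1 | 3 | red | 2
3 | alice | 3 | 2 | gold | 3
After SELECT (5 rows):
items.id | sales.kind | sales.price
3 | gray | 40
3 | gray | 40
3 | gray | 40
3 | red | 2
2 | gold | 3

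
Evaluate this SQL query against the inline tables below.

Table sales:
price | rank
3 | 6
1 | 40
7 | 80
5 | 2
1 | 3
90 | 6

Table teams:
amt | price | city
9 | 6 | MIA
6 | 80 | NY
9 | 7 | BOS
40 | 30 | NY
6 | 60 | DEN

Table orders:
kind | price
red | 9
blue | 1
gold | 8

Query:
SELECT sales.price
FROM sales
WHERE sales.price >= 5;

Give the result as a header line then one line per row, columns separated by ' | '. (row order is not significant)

After WHERE (3 rows):
sales.price | sales.rank
7 | 80
5 | 2
90 | 6
After SELECT (3 rows):
sales.price
7
5
90

== RESULT ==
sales.price
7
5
90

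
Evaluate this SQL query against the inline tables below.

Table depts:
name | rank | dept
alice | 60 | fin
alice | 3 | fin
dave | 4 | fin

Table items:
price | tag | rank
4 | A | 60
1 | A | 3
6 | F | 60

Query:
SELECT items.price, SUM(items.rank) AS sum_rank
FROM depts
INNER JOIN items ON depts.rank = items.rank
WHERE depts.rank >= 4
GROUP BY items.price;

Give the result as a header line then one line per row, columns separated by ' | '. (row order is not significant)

== RESULT ==
items.price | sum_rank
4 | 60
6 | 60

Derivation:
After JOIN items (3 rows):
depts.name | depts.rank | depts.dept | items.price | items.tag | items.rank
alice | 60 | fin | 4 | A | 60
alice | 60 | fin | 6 | F | 60
alice | 3 | fin | 1 | A | 3
After WHERE (2 rows):
depts.name | depts.rank | depts.dept | items.price | items.tag | items.rank
alice | 60 | fin | 4 | A | 60
alice | 60 | fin | 6 | F | 60
After GROUP BY (2 rows):
items.price | sum_rank
4 | 60
6 | 60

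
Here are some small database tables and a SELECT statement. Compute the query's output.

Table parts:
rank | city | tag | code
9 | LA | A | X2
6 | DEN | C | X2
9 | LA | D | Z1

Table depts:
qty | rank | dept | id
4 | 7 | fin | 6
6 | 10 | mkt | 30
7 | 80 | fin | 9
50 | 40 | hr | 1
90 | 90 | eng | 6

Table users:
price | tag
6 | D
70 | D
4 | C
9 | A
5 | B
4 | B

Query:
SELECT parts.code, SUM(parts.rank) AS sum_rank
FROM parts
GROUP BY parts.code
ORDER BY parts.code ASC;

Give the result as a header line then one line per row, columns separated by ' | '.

== RESULT ==
parts.code | sum_rank
X2 | 15
Z1 | 9

Derivation:
After GROUP BY (2 rows):
parts.code | sum_rank
X2 | 15
Z1 | 9
After ORDER BY (2 rows):
parts.code | sum_rank
X2 | 15
Z1 | 9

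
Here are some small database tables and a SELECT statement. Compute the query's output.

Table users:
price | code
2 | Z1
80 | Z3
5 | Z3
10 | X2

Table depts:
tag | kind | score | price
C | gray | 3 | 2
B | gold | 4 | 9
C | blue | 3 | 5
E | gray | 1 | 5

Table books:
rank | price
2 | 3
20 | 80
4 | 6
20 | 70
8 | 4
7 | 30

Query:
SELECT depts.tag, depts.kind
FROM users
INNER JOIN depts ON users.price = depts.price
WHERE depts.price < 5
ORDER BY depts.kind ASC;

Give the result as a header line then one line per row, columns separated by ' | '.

After JOIN depts (3 rows):
users.price | users.code | depts.tag | depts.kind | depts.score | depts.price
2 | Z1 | C | gray | 3 | 2
5 | Z3 | C | blue | 3 | 5
5 | Z3 | E | gray | 1 | 5
After WHERE (1 rows):
users.price | users.code | depts.tag | depts.kind | depts.score | depts.price
2 | Z1 | C | gray | 3 | 2
After SELECT (1 rows):
depts.tag | depts.kind
C | gray
After ORDER BY (1 rows):
depts.tag | depts.kind
C | gray

== RESULT ==
depts.tag | depts.kind
C | gray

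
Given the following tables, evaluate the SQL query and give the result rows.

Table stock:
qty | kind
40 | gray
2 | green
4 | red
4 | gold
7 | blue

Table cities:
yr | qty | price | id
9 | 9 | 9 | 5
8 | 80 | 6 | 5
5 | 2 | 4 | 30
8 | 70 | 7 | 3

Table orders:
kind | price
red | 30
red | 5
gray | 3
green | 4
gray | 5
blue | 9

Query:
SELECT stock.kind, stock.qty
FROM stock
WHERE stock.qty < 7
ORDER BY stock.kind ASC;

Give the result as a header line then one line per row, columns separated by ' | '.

== RESULT ==
stock.kind | stock.qty
gold | 4
green | 2
red | 4

Derivation:
After WHERE (3 rows):
stock.qty | stock.kind
2 | green
4 | red
4 | gold
After SELECT (3 rows):
stock.kind | stock.qty
green | 2
red | 4
gold | 4
After ORDER BY (3 rows):
stock.kind | stock.qty
gold | 4
green | 2
red | 4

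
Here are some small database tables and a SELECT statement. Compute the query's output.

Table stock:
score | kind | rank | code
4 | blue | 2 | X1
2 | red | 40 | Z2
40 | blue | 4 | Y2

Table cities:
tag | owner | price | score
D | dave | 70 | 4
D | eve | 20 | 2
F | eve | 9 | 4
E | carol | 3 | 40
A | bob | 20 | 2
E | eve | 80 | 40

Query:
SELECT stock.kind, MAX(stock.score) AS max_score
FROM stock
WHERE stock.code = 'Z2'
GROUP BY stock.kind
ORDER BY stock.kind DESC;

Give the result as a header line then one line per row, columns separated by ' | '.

== RESULT ==
stock.kind | max_score
red | 2

Derivation:
After WHERE (1 rows):
stock.score | stock.kind | stock.rank | stock.code
2 | red | 40 | Z2
After GROUP BY (1 rows):
stock.kind | max_score
red | 2
After ORDER BY (1 rows):
stock.kind | max_score
red | 2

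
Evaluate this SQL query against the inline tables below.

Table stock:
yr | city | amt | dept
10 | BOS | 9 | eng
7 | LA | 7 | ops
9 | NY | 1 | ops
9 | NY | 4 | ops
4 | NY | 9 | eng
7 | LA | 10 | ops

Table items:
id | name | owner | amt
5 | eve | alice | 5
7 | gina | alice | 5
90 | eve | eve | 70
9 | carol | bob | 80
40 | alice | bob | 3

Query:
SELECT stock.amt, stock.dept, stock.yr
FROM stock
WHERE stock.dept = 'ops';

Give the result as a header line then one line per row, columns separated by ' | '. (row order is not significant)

After WHERE (4 rows):
stock.yr | stock.city | stock.amt | stock.dept
7 | LA | 7 | ops
9 | NY | 1 | ops
9 | NY | 4 | ops
7 | LA | 10 | ops
After SELECT (4 rows):
stock.amt | stock.dept | stock.yr
7 | ops | 7
1 | ops | 9
4 | ops | 9
10 | ops | 7

== RESULT ==
stock.amt | stock.dept | stock.yr
7 | ops | 7
1 | ops | 9
4 | ops | 9
10 | ops | 7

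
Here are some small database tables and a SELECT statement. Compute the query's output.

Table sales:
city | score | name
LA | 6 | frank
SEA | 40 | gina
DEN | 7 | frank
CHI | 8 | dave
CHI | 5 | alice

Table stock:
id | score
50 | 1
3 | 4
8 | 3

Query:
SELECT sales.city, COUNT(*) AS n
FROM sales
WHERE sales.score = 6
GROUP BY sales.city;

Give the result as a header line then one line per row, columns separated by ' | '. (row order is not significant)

After WHERE (1 rows):
sales.city | sales.score | sales.name
LA | 6 | frank
After GROUP BY (1 rows):
sales.city | n
LA | 1

== RESULT ==
sales.city | n
LA | 1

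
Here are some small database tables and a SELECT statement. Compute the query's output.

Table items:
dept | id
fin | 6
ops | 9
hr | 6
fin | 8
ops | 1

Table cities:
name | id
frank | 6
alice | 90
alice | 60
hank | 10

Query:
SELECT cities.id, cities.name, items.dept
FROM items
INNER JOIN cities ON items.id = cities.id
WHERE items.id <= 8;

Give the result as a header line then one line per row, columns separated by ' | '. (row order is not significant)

== RESULT ==
cities.id | cities.name | items.dept
6 | frank | fin
6 | frank | hr

Derivation:
After JOIN cities (2 rows):
items.dept | items.id | cities.name | cities.id
fin | 6 | frank | 6
hr | 6 | frank | 6
After WHERE (2 rows):
items.dept | items.id | cities.name | cities.id
fin | 6 | frank | 6
hr | 6 | frank | 6
After SELECT (2 rows):
cities.id | cities.name | items.dept
6 | frank | fin
6 | frank | hr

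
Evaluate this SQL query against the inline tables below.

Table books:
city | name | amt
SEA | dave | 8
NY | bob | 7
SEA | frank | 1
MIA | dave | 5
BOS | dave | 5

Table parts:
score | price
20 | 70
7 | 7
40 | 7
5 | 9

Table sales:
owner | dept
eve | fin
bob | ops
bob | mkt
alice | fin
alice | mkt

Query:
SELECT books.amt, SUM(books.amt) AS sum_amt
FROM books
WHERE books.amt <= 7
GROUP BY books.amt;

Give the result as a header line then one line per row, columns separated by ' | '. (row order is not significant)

After WHERE (4 rows):
books.city | books.name | books.amt
NY | bob | 7
SEA | frank | 1
MIA | dave | 5
BOS | dave | 5
After GROUP BY (3 rows):
books.amt | sum_amt
7 | 7
1 | 1
5 | 10

== RESULT ==
books.amt | sum_amt
7 | 7
1 | 1
5 | 10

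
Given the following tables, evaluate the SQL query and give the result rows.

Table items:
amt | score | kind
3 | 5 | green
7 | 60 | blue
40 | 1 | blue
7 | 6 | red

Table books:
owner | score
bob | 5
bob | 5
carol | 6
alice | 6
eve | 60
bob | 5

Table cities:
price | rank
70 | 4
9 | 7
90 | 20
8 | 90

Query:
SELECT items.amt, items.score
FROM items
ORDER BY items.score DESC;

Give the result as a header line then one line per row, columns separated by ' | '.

After SELECT (4 rows):
items.amt | items.score
3 | 5
7 | 60
40 | 1
7 | 6
After ORDER BY (4 rows):
items.amt | items.score
7 | 60
7 | 6
3 | 5
40 | 1

== RESULT ==
items.amt | items.score
7 | 60
7 | 6
3 | 5
40 | 1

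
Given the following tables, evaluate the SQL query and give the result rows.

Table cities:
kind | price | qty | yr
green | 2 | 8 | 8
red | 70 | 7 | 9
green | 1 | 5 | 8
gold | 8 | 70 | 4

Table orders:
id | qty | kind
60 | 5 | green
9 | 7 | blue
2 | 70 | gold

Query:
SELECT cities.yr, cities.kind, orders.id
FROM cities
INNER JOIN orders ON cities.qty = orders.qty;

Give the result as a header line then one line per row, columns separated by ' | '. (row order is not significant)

== RESULT ==
cities.yr | cities.kind | orders.id
9 | red | 9
8 | green | 60
4 | gold | 2

Derivation:
After JOIN orders (3 rows):
cities.kind | cities.price | cities.qty | cities.yr | orders.id | orders.qty | orders.kind
red | 70 | 7 | 9 | 9 | 7 | blue
green | 1 | 5 | 8 | 60 | 5 | green
gold | 8 | 70 | 4 | 2 | 70 | gold
After SELECT (3 rows):
cities.yr | cities.kind | orders.id
9 | red | 9
8 | green | 60
4 | gold | 2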